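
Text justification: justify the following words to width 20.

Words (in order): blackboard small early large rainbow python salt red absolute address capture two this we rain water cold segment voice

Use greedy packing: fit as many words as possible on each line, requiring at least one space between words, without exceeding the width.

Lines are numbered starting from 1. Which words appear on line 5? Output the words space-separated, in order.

Answer: capture two this we

Derivation:
Line 1: ['blackboard', 'small'] (min_width=16, slack=4)
Line 2: ['early', 'large', 'rainbow'] (min_width=19, slack=1)
Line 3: ['python', 'salt', 'red'] (min_width=15, slack=5)
Line 4: ['absolute', 'address'] (min_width=16, slack=4)
Line 5: ['capture', 'two', 'this', 'we'] (min_width=19, slack=1)
Line 6: ['rain', 'water', 'cold'] (min_width=15, slack=5)
Line 7: ['segment', 'voice'] (min_width=13, slack=7)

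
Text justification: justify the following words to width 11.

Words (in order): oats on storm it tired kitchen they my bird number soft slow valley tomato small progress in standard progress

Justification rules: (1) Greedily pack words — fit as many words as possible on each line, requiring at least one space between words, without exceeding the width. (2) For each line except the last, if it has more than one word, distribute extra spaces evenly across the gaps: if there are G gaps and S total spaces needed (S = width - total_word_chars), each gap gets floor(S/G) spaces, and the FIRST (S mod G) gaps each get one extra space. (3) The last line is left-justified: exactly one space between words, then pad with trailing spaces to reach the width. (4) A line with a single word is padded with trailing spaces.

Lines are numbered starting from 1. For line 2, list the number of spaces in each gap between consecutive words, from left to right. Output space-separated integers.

Line 1: ['oats', 'on'] (min_width=7, slack=4)
Line 2: ['storm', 'it'] (min_width=8, slack=3)
Line 3: ['tired'] (min_width=5, slack=6)
Line 4: ['kitchen'] (min_width=7, slack=4)
Line 5: ['they', 'my'] (min_width=7, slack=4)
Line 6: ['bird', 'number'] (min_width=11, slack=0)
Line 7: ['soft', 'slow'] (min_width=9, slack=2)
Line 8: ['valley'] (min_width=6, slack=5)
Line 9: ['tomato'] (min_width=6, slack=5)
Line 10: ['small'] (min_width=5, slack=6)
Line 11: ['progress', 'in'] (min_width=11, slack=0)
Line 12: ['standard'] (min_width=8, slack=3)
Line 13: ['progress'] (min_width=8, slack=3)

Answer: 4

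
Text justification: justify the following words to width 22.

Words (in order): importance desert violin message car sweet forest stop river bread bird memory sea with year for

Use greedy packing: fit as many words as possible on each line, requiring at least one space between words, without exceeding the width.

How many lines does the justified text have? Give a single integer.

Line 1: ['importance', 'desert'] (min_width=17, slack=5)
Line 2: ['violin', 'message', 'car'] (min_width=18, slack=4)
Line 3: ['sweet', 'forest', 'stop'] (min_width=17, slack=5)
Line 4: ['river', 'bread', 'bird'] (min_width=16, slack=6)
Line 5: ['memory', 'sea', 'with', 'year'] (min_width=20, slack=2)
Line 6: ['for'] (min_width=3, slack=19)
Total lines: 6

Answer: 6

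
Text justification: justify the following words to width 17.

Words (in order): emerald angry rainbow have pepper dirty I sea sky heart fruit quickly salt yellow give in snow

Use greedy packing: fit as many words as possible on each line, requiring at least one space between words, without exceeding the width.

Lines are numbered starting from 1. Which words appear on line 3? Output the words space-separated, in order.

Answer: pepper dirty I

Derivation:
Line 1: ['emerald', 'angry'] (min_width=13, slack=4)
Line 2: ['rainbow', 'have'] (min_width=12, slack=5)
Line 3: ['pepper', 'dirty', 'I'] (min_width=14, slack=3)
Line 4: ['sea', 'sky', 'heart'] (min_width=13, slack=4)
Line 5: ['fruit', 'quickly'] (min_width=13, slack=4)
Line 6: ['salt', 'yellow', 'give'] (min_width=16, slack=1)
Line 7: ['in', 'snow'] (min_width=7, slack=10)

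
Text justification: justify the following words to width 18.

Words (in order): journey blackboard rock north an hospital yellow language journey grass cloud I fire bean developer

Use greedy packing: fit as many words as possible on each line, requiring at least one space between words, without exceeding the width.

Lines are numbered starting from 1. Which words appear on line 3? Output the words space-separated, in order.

Answer: hospital yellow

Derivation:
Line 1: ['journey', 'blackboard'] (min_width=18, slack=0)
Line 2: ['rock', 'north', 'an'] (min_width=13, slack=5)
Line 3: ['hospital', 'yellow'] (min_width=15, slack=3)
Line 4: ['language', 'journey'] (min_width=16, slack=2)
Line 5: ['grass', 'cloud', 'I', 'fire'] (min_width=18, slack=0)
Line 6: ['bean', 'developer'] (min_width=14, slack=4)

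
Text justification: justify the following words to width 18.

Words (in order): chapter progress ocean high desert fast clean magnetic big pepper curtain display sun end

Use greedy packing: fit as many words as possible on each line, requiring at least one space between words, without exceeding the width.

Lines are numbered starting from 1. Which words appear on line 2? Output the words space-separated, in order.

Answer: ocean high desert

Derivation:
Line 1: ['chapter', 'progress'] (min_width=16, slack=2)
Line 2: ['ocean', 'high', 'desert'] (min_width=17, slack=1)
Line 3: ['fast', 'clean'] (min_width=10, slack=8)
Line 4: ['magnetic', 'big'] (min_width=12, slack=6)
Line 5: ['pepper', 'curtain'] (min_width=14, slack=4)
Line 6: ['display', 'sun', 'end'] (min_width=15, slack=3)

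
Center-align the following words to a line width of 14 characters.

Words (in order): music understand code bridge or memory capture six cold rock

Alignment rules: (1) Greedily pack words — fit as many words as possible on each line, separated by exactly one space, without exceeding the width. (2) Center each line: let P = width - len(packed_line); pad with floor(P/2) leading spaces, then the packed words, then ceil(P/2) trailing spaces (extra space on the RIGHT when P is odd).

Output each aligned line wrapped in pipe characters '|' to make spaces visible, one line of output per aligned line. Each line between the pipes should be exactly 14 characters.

Line 1: ['music'] (min_width=5, slack=9)
Line 2: ['understand'] (min_width=10, slack=4)
Line 3: ['code', 'bridge', 'or'] (min_width=14, slack=0)
Line 4: ['memory', 'capture'] (min_width=14, slack=0)
Line 5: ['six', 'cold', 'rock'] (min_width=13, slack=1)

Answer: |    music     |
|  understand  |
|code bridge or|
|memory capture|
|six cold rock |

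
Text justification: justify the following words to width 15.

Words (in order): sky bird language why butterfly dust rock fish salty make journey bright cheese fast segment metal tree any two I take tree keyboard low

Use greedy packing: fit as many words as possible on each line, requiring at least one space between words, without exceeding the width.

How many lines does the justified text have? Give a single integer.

Line 1: ['sky', 'bird'] (min_width=8, slack=7)
Line 2: ['language', 'why'] (min_width=12, slack=3)
Line 3: ['butterfly', 'dust'] (min_width=14, slack=1)
Line 4: ['rock', 'fish', 'salty'] (min_width=15, slack=0)
Line 5: ['make', 'journey'] (min_width=12, slack=3)
Line 6: ['bright', 'cheese'] (min_width=13, slack=2)
Line 7: ['fast', 'segment'] (min_width=12, slack=3)
Line 8: ['metal', 'tree', 'any'] (min_width=14, slack=1)
Line 9: ['two', 'I', 'take', 'tree'] (min_width=15, slack=0)
Line 10: ['keyboard', 'low'] (min_width=12, slack=3)
Total lines: 10

Answer: 10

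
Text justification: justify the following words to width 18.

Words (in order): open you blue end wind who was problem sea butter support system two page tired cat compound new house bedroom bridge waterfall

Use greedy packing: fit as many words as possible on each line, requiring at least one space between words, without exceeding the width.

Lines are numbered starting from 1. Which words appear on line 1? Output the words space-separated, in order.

Answer: open you blue end

Derivation:
Line 1: ['open', 'you', 'blue', 'end'] (min_width=17, slack=1)
Line 2: ['wind', 'who', 'was'] (min_width=12, slack=6)
Line 3: ['problem', 'sea', 'butter'] (min_width=18, slack=0)
Line 4: ['support', 'system', 'two'] (min_width=18, slack=0)
Line 5: ['page', 'tired', 'cat'] (min_width=14, slack=4)
Line 6: ['compound', 'new', 'house'] (min_width=18, slack=0)
Line 7: ['bedroom', 'bridge'] (min_width=14, slack=4)
Line 8: ['waterfall'] (min_width=9, slack=9)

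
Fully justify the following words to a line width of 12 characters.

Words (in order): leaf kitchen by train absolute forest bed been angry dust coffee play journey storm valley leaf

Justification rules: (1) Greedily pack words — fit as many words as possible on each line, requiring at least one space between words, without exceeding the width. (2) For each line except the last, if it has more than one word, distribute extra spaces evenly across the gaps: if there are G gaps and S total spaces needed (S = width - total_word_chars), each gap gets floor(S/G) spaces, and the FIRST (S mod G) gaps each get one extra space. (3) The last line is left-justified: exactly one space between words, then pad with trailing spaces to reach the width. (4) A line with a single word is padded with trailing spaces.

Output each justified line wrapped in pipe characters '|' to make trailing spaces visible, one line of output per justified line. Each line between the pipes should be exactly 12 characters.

Line 1: ['leaf', 'kitchen'] (min_width=12, slack=0)
Line 2: ['by', 'train'] (min_width=8, slack=4)
Line 3: ['absolute'] (min_width=8, slack=4)
Line 4: ['forest', 'bed'] (min_width=10, slack=2)
Line 5: ['been', 'angry'] (min_width=10, slack=2)
Line 6: ['dust', 'coffee'] (min_width=11, slack=1)
Line 7: ['play', 'journey'] (min_width=12, slack=0)
Line 8: ['storm', 'valley'] (min_width=12, slack=0)
Line 9: ['leaf'] (min_width=4, slack=8)

Answer: |leaf kitchen|
|by     train|
|absolute    |
|forest   bed|
|been   angry|
|dust  coffee|
|play journey|
|storm valley|
|leaf        |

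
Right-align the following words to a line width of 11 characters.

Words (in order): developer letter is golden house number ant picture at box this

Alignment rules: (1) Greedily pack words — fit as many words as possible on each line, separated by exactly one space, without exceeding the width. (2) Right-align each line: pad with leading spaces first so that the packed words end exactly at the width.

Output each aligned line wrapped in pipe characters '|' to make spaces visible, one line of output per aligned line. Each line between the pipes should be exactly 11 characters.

Answer: |  developer|
|  letter is|
|     golden|
|      house|
| number ant|
| picture at|
|   box this|

Derivation:
Line 1: ['developer'] (min_width=9, slack=2)
Line 2: ['letter', 'is'] (min_width=9, slack=2)
Line 3: ['golden'] (min_width=6, slack=5)
Line 4: ['house'] (min_width=5, slack=6)
Line 5: ['number', 'ant'] (min_width=10, slack=1)
Line 6: ['picture', 'at'] (min_width=10, slack=1)
Line 7: ['box', 'this'] (min_width=8, slack=3)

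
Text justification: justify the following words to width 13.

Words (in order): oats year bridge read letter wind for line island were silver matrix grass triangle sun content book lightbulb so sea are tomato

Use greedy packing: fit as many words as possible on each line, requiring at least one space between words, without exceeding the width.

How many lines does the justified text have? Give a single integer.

Line 1: ['oats', 'year'] (min_width=9, slack=4)
Line 2: ['bridge', 'read'] (min_width=11, slack=2)
Line 3: ['letter', 'wind'] (min_width=11, slack=2)
Line 4: ['for', 'line'] (min_width=8, slack=5)
Line 5: ['island', 'were'] (min_width=11, slack=2)
Line 6: ['silver', 'matrix'] (min_width=13, slack=0)
Line 7: ['grass'] (min_width=5, slack=8)
Line 8: ['triangle', 'sun'] (min_width=12, slack=1)
Line 9: ['content', 'book'] (min_width=12, slack=1)
Line 10: ['lightbulb', 'so'] (min_width=12, slack=1)
Line 11: ['sea', 'are'] (min_width=7, slack=6)
Line 12: ['tomato'] (min_width=6, slack=7)
Total lines: 12

Answer: 12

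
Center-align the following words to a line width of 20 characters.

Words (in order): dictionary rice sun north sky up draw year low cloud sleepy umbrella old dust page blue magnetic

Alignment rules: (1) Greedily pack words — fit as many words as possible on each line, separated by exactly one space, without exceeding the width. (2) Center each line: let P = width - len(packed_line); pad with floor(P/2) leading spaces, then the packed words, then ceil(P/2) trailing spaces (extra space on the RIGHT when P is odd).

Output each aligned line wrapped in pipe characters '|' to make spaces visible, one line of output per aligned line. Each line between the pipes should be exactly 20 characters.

Answer: |dictionary rice sun |
| north sky up draw  |
|   year low cloud   |
|sleepy umbrella old |
|   dust page blue   |
|      magnetic      |

Derivation:
Line 1: ['dictionary', 'rice', 'sun'] (min_width=19, slack=1)
Line 2: ['north', 'sky', 'up', 'draw'] (min_width=17, slack=3)
Line 3: ['year', 'low', 'cloud'] (min_width=14, slack=6)
Line 4: ['sleepy', 'umbrella', 'old'] (min_width=19, slack=1)
Line 5: ['dust', 'page', 'blue'] (min_width=14, slack=6)
Line 6: ['magnetic'] (min_width=8, slack=12)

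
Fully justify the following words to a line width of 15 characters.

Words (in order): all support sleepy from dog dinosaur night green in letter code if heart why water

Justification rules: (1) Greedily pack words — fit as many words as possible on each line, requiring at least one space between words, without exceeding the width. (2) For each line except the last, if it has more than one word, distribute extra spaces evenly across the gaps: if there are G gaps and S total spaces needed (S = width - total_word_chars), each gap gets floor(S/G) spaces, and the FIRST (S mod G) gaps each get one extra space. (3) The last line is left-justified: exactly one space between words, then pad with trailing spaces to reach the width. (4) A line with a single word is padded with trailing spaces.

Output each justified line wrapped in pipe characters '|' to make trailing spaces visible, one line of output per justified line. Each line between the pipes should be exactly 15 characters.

Answer: |all     support|
|sleepy from dog|
|dinosaur  night|
|green in letter|
|code  if  heart|
|why water      |

Derivation:
Line 1: ['all', 'support'] (min_width=11, slack=4)
Line 2: ['sleepy', 'from', 'dog'] (min_width=15, slack=0)
Line 3: ['dinosaur', 'night'] (min_width=14, slack=1)
Line 4: ['green', 'in', 'letter'] (min_width=15, slack=0)
Line 5: ['code', 'if', 'heart'] (min_width=13, slack=2)
Line 6: ['why', 'water'] (min_width=9, slack=6)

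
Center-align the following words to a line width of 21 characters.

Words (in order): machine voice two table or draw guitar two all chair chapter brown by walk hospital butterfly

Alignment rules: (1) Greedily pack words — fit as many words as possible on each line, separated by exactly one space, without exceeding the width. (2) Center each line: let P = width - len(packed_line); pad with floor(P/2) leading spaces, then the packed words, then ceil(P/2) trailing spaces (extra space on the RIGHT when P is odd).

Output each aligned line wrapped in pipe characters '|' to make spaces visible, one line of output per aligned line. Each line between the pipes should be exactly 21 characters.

Answer: |  machine voice two  |
|table or draw guitar |
|two all chair chapter|
|    brown by walk    |
| hospital butterfly  |

Derivation:
Line 1: ['machine', 'voice', 'two'] (min_width=17, slack=4)
Line 2: ['table', 'or', 'draw', 'guitar'] (min_width=20, slack=1)
Line 3: ['two', 'all', 'chair', 'chapter'] (min_width=21, slack=0)
Line 4: ['brown', 'by', 'walk'] (min_width=13, slack=8)
Line 5: ['hospital', 'butterfly'] (min_width=18, slack=3)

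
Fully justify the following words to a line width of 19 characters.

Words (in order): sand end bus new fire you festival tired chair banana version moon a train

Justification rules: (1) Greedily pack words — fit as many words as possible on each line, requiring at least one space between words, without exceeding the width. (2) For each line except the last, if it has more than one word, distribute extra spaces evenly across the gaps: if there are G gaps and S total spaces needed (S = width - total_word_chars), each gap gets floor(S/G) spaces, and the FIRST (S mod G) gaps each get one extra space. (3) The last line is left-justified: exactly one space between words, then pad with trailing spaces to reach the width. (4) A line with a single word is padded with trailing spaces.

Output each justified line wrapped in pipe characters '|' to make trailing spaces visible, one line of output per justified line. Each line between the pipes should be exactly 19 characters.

Line 1: ['sand', 'end', 'bus', 'new'] (min_width=16, slack=3)
Line 2: ['fire', 'you', 'festival'] (min_width=17, slack=2)
Line 3: ['tired', 'chair', 'banana'] (min_width=18, slack=1)
Line 4: ['version', 'moon', 'a'] (min_width=14, slack=5)
Line 5: ['train'] (min_width=5, slack=14)

Answer: |sand  end  bus  new|
|fire  you  festival|
|tired  chair banana|
|version    moon   a|
|train              |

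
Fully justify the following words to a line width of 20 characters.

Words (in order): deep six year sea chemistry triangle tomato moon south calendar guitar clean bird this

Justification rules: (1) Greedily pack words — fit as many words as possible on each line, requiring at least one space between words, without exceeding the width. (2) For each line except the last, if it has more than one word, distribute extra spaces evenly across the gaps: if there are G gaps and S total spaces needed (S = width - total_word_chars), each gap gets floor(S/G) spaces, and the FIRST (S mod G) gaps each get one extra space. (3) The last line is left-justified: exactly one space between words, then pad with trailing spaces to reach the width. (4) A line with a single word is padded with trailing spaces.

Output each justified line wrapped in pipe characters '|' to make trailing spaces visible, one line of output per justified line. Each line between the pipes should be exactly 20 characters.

Answer: |deep  six  year  sea|
|chemistry   triangle|
|tomato   moon  south|
|calendar      guitar|
|clean bird this     |

Derivation:
Line 1: ['deep', 'six', 'year', 'sea'] (min_width=17, slack=3)
Line 2: ['chemistry', 'triangle'] (min_width=18, slack=2)
Line 3: ['tomato', 'moon', 'south'] (min_width=17, slack=3)
Line 4: ['calendar', 'guitar'] (min_width=15, slack=5)
Line 5: ['clean', 'bird', 'this'] (min_width=15, slack=5)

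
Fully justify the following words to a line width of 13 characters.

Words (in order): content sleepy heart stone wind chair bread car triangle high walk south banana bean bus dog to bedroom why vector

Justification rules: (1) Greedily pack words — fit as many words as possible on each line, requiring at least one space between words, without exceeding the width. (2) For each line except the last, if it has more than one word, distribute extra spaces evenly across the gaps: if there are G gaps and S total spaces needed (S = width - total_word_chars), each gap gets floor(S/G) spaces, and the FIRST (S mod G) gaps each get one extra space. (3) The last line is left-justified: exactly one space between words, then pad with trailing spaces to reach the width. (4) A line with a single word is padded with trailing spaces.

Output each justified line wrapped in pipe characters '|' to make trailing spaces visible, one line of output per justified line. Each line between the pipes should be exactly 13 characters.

Answer: |content      |
|sleepy  heart|
|stone    wind|
|chair   bread|
|car  triangle|
|high     walk|
|south  banana|
|bean  bus dog|
|to    bedroom|
|why vector   |

Derivation:
Line 1: ['content'] (min_width=7, slack=6)
Line 2: ['sleepy', 'heart'] (min_width=12, slack=1)
Line 3: ['stone', 'wind'] (min_width=10, slack=3)
Line 4: ['chair', 'bread'] (min_width=11, slack=2)
Line 5: ['car', 'triangle'] (min_width=12, slack=1)
Line 6: ['high', 'walk'] (min_width=9, slack=4)
Line 7: ['south', 'banana'] (min_width=12, slack=1)
Line 8: ['bean', 'bus', 'dog'] (min_width=12, slack=1)
Line 9: ['to', 'bedroom'] (min_width=10, slack=3)
Line 10: ['why', 'vector'] (min_width=10, slack=3)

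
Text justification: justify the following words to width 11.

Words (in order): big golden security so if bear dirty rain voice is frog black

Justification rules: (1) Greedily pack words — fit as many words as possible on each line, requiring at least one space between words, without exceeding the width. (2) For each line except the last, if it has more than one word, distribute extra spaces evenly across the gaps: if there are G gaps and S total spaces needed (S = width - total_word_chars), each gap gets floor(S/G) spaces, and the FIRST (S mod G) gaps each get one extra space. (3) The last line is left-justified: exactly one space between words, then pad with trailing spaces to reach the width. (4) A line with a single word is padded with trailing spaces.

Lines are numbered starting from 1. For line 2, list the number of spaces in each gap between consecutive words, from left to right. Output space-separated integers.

Line 1: ['big', 'golden'] (min_width=10, slack=1)
Line 2: ['security', 'so'] (min_width=11, slack=0)
Line 3: ['if', 'bear'] (min_width=7, slack=4)
Line 4: ['dirty', 'rain'] (min_width=10, slack=1)
Line 5: ['voice', 'is'] (min_width=8, slack=3)
Line 6: ['frog', 'black'] (min_width=10, slack=1)

Answer: 1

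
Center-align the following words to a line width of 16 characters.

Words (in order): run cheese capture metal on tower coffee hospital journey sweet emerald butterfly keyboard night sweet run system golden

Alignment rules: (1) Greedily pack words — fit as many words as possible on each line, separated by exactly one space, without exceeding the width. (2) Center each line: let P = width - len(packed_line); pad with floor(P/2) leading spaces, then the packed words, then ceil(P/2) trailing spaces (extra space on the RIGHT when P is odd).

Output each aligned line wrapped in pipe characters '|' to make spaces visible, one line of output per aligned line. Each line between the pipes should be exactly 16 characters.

Line 1: ['run', 'cheese'] (min_width=10, slack=6)
Line 2: ['capture', 'metal', 'on'] (min_width=16, slack=0)
Line 3: ['tower', 'coffee'] (min_width=12, slack=4)
Line 4: ['hospital', 'journey'] (min_width=16, slack=0)
Line 5: ['sweet', 'emerald'] (min_width=13, slack=3)
Line 6: ['butterfly'] (min_width=9, slack=7)
Line 7: ['keyboard', 'night'] (min_width=14, slack=2)
Line 8: ['sweet', 'run', 'system'] (min_width=16, slack=0)
Line 9: ['golden'] (min_width=6, slack=10)

Answer: |   run cheese   |
|capture metal on|
|  tower coffee  |
|hospital journey|
| sweet emerald  |
|   butterfly    |
| keyboard night |
|sweet run system|
|     golden     |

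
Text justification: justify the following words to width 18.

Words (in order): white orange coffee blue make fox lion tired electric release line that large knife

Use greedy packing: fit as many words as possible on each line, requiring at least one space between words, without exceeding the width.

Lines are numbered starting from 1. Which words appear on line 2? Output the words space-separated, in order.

Line 1: ['white', 'orange'] (min_width=12, slack=6)
Line 2: ['coffee', 'blue', 'make'] (min_width=16, slack=2)
Line 3: ['fox', 'lion', 'tired'] (min_width=14, slack=4)
Line 4: ['electric', 'release'] (min_width=16, slack=2)
Line 5: ['line', 'that', 'large'] (min_width=15, slack=3)
Line 6: ['knife'] (min_width=5, slack=13)

Answer: coffee blue make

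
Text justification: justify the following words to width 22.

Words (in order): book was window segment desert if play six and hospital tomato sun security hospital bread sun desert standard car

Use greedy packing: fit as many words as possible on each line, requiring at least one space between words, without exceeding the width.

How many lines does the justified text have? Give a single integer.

Line 1: ['book', 'was', 'window'] (min_width=15, slack=7)
Line 2: ['segment', 'desert', 'if', 'play'] (min_width=22, slack=0)
Line 3: ['six', 'and', 'hospital'] (min_width=16, slack=6)
Line 4: ['tomato', 'sun', 'security'] (min_width=19, slack=3)
Line 5: ['hospital', 'bread', 'sun'] (min_width=18, slack=4)
Line 6: ['desert', 'standard', 'car'] (min_width=19, slack=3)
Total lines: 6

Answer: 6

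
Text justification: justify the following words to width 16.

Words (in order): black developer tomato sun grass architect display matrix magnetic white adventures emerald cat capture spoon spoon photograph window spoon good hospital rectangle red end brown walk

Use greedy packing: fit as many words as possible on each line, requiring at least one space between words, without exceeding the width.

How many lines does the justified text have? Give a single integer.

Answer: 13

Derivation:
Line 1: ['black', 'developer'] (min_width=15, slack=1)
Line 2: ['tomato', 'sun', 'grass'] (min_width=16, slack=0)
Line 3: ['architect'] (min_width=9, slack=7)
Line 4: ['display', 'matrix'] (min_width=14, slack=2)
Line 5: ['magnetic', 'white'] (min_width=14, slack=2)
Line 6: ['adventures'] (min_width=10, slack=6)
Line 7: ['emerald', 'cat'] (min_width=11, slack=5)
Line 8: ['capture', 'spoon'] (min_width=13, slack=3)
Line 9: ['spoon', 'photograph'] (min_width=16, slack=0)
Line 10: ['window', 'spoon'] (min_width=12, slack=4)
Line 11: ['good', 'hospital'] (min_width=13, slack=3)
Line 12: ['rectangle', 'red'] (min_width=13, slack=3)
Line 13: ['end', 'brown', 'walk'] (min_width=14, slack=2)
Total lines: 13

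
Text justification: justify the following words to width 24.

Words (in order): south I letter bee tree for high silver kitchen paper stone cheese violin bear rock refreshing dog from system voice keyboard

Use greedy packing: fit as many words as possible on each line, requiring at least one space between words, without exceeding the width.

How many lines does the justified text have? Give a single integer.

Answer: 6

Derivation:
Line 1: ['south', 'I', 'letter', 'bee', 'tree'] (min_width=23, slack=1)
Line 2: ['for', 'high', 'silver', 'kitchen'] (min_width=23, slack=1)
Line 3: ['paper', 'stone', 'cheese'] (min_width=18, slack=6)
Line 4: ['violin', 'bear', 'rock'] (min_width=16, slack=8)
Line 5: ['refreshing', 'dog', 'from'] (min_width=19, slack=5)
Line 6: ['system', 'voice', 'keyboard'] (min_width=21, slack=3)
Total lines: 6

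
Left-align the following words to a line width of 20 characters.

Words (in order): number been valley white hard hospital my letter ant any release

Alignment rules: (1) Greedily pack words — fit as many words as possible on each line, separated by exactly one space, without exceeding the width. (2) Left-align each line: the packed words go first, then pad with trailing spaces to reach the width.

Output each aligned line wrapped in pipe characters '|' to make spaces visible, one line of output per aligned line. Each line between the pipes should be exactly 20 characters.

Answer: |number been valley  |
|white hard hospital |
|my letter ant any   |
|release             |

Derivation:
Line 1: ['number', 'been', 'valley'] (min_width=18, slack=2)
Line 2: ['white', 'hard', 'hospital'] (min_width=19, slack=1)
Line 3: ['my', 'letter', 'ant', 'any'] (min_width=17, slack=3)
Line 4: ['release'] (min_width=7, slack=13)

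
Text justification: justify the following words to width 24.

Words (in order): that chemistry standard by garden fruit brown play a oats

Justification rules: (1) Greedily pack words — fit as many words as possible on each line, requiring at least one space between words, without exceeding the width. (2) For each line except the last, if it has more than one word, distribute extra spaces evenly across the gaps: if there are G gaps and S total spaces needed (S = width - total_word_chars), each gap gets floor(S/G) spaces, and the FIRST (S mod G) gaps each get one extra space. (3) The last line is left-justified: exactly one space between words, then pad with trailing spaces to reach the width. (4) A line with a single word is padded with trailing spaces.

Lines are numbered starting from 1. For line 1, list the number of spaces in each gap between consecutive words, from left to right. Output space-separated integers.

Answer: 2 1

Derivation:
Line 1: ['that', 'chemistry', 'standard'] (min_width=23, slack=1)
Line 2: ['by', 'garden', 'fruit', 'brown'] (min_width=21, slack=3)
Line 3: ['play', 'a', 'oats'] (min_width=11, slack=13)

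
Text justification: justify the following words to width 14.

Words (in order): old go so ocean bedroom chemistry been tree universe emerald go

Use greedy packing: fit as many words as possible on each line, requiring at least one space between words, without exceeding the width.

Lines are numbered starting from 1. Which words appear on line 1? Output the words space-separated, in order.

Answer: old go so

Derivation:
Line 1: ['old', 'go', 'so'] (min_width=9, slack=5)
Line 2: ['ocean', 'bedroom'] (min_width=13, slack=1)
Line 3: ['chemistry', 'been'] (min_width=14, slack=0)
Line 4: ['tree', 'universe'] (min_width=13, slack=1)
Line 5: ['emerald', 'go'] (min_width=10, slack=4)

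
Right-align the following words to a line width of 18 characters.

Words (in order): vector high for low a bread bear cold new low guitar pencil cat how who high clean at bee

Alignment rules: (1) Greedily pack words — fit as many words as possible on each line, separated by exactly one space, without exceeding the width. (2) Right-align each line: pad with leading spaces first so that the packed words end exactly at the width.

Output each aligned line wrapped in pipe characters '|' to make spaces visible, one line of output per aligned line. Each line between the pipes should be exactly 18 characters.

Line 1: ['vector', 'high', 'for'] (min_width=15, slack=3)
Line 2: ['low', 'a', 'bread', 'bear'] (min_width=16, slack=2)
Line 3: ['cold', 'new', 'low'] (min_width=12, slack=6)
Line 4: ['guitar', 'pencil', 'cat'] (min_width=17, slack=1)
Line 5: ['how', 'who', 'high', 'clean'] (min_width=18, slack=0)
Line 6: ['at', 'bee'] (min_width=6, slack=12)

Answer: |   vector high for|
|  low a bread bear|
|      cold new low|
| guitar pencil cat|
|how who high clean|
|            at bee|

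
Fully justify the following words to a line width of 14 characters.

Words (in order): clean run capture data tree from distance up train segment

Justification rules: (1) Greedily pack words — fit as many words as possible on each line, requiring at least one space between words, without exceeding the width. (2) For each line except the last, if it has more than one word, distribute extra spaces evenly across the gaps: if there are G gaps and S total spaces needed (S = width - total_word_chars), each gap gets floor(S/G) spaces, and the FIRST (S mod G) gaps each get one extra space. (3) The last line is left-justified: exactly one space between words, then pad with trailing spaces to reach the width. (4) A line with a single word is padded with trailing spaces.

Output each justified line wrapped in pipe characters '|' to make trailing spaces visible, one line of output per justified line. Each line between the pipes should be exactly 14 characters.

Line 1: ['clean', 'run'] (min_width=9, slack=5)
Line 2: ['capture', 'data'] (min_width=12, slack=2)
Line 3: ['tree', 'from'] (min_width=9, slack=5)
Line 4: ['distance', 'up'] (min_width=11, slack=3)
Line 5: ['train', 'segment'] (min_width=13, slack=1)

Answer: |clean      run|
|capture   data|
|tree      from|
|distance    up|
|train segment |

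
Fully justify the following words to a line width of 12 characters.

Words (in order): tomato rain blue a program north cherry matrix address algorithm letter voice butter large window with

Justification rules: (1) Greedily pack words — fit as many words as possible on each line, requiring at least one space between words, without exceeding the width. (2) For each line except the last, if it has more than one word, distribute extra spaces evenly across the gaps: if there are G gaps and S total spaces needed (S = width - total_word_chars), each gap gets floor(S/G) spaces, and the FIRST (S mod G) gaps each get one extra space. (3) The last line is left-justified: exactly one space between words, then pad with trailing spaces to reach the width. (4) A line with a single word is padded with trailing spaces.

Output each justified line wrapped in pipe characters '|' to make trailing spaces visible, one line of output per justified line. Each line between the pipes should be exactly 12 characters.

Answer: |tomato  rain|
|blue       a|
|program     |
|north cherry|
|matrix      |
|address     |
|algorithm   |
|letter voice|
|butter large|
|window with |

Derivation:
Line 1: ['tomato', 'rain'] (min_width=11, slack=1)
Line 2: ['blue', 'a'] (min_width=6, slack=6)
Line 3: ['program'] (min_width=7, slack=5)
Line 4: ['north', 'cherry'] (min_width=12, slack=0)
Line 5: ['matrix'] (min_width=6, slack=6)
Line 6: ['address'] (min_width=7, slack=5)
Line 7: ['algorithm'] (min_width=9, slack=3)
Line 8: ['letter', 'voice'] (min_width=12, slack=0)
Line 9: ['butter', 'large'] (min_width=12, slack=0)
Line 10: ['window', 'with'] (min_width=11, slack=1)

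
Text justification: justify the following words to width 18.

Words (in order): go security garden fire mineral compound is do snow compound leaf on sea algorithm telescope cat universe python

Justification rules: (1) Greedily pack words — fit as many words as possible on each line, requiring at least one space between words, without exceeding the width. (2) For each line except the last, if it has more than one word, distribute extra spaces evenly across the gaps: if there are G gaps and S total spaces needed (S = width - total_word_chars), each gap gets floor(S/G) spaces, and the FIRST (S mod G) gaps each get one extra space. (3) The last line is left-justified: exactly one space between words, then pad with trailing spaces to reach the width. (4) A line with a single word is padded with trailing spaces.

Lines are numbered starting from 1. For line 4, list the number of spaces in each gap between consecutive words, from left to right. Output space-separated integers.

Line 1: ['go', 'security', 'garden'] (min_width=18, slack=0)
Line 2: ['fire', 'mineral'] (min_width=12, slack=6)
Line 3: ['compound', 'is', 'do'] (min_width=14, slack=4)
Line 4: ['snow', 'compound', 'leaf'] (min_width=18, slack=0)
Line 5: ['on', 'sea', 'algorithm'] (min_width=16, slack=2)
Line 6: ['telescope', 'cat'] (min_width=13, slack=5)
Line 7: ['universe', 'python'] (min_width=15, slack=3)

Answer: 1 1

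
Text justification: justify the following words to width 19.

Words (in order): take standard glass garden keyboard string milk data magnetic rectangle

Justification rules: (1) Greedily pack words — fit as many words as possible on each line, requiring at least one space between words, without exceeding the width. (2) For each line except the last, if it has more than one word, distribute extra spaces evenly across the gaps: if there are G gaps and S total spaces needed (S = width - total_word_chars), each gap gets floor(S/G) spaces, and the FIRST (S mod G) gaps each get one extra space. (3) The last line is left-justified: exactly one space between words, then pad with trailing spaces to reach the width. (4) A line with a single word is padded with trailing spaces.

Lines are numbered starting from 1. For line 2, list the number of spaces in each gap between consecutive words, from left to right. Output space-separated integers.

Line 1: ['take', 'standard', 'glass'] (min_width=19, slack=0)
Line 2: ['garden', 'keyboard'] (min_width=15, slack=4)
Line 3: ['string', 'milk', 'data'] (min_width=16, slack=3)
Line 4: ['magnetic', 'rectangle'] (min_width=18, slack=1)

Answer: 5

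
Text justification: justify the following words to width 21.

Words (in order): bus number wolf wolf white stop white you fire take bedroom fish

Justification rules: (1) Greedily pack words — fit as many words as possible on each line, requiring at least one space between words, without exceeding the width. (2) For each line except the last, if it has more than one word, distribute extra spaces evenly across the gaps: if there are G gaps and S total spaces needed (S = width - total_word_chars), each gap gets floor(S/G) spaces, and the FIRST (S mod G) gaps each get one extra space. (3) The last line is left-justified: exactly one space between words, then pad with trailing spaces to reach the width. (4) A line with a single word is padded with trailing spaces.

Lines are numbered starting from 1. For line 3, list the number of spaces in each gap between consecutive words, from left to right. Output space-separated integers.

Answer: 3 3

Derivation:
Line 1: ['bus', 'number', 'wolf', 'wolf'] (min_width=20, slack=1)
Line 2: ['white', 'stop', 'white', 'you'] (min_width=20, slack=1)
Line 3: ['fire', 'take', 'bedroom'] (min_width=17, slack=4)
Line 4: ['fish'] (min_width=4, slack=17)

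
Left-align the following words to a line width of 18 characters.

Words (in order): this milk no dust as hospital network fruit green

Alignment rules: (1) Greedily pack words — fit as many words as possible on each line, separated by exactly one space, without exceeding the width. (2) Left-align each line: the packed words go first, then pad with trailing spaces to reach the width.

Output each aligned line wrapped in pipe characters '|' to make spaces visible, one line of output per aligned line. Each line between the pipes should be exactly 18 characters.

Line 1: ['this', 'milk', 'no', 'dust'] (min_width=17, slack=1)
Line 2: ['as', 'hospital'] (min_width=11, slack=7)
Line 3: ['network', 'fruit'] (min_width=13, slack=5)
Line 4: ['green'] (min_width=5, slack=13)

Answer: |this milk no dust |
|as hospital       |
|network fruit     |
|green             |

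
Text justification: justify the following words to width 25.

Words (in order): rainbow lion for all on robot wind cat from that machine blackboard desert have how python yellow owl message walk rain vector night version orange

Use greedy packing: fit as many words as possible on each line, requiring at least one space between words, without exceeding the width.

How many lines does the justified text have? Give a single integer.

Answer: 7

Derivation:
Line 1: ['rainbow', 'lion', 'for', 'all', 'on'] (min_width=23, slack=2)
Line 2: ['robot', 'wind', 'cat', 'from', 'that'] (min_width=24, slack=1)
Line 3: ['machine', 'blackboard', 'desert'] (min_width=25, slack=0)
Line 4: ['have', 'how', 'python', 'yellow'] (min_width=22, slack=3)
Line 5: ['owl', 'message', 'walk', 'rain'] (min_width=21, slack=4)
Line 6: ['vector', 'night', 'version'] (min_width=20, slack=5)
Line 7: ['orange'] (min_width=6, slack=19)
Total lines: 7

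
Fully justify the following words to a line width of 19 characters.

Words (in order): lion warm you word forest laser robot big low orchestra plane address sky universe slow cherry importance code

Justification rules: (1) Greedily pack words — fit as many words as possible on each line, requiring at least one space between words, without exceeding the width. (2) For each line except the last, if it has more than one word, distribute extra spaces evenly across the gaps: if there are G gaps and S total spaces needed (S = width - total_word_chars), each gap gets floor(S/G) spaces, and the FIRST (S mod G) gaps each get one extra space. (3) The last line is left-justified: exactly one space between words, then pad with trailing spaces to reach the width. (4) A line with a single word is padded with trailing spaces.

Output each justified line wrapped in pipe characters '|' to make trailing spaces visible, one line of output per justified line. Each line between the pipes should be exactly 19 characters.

Answer: |lion  warm you word|
|forest  laser robot|
|big  low  orchestra|
|plane  address  sky|
|universe       slow|
|cherry   importance|
|code               |

Derivation:
Line 1: ['lion', 'warm', 'you', 'word'] (min_width=18, slack=1)
Line 2: ['forest', 'laser', 'robot'] (min_width=18, slack=1)
Line 3: ['big', 'low', 'orchestra'] (min_width=17, slack=2)
Line 4: ['plane', 'address', 'sky'] (min_width=17, slack=2)
Line 5: ['universe', 'slow'] (min_width=13, slack=6)
Line 6: ['cherry', 'importance'] (min_width=17, slack=2)
Line 7: ['code'] (min_width=4, slack=15)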